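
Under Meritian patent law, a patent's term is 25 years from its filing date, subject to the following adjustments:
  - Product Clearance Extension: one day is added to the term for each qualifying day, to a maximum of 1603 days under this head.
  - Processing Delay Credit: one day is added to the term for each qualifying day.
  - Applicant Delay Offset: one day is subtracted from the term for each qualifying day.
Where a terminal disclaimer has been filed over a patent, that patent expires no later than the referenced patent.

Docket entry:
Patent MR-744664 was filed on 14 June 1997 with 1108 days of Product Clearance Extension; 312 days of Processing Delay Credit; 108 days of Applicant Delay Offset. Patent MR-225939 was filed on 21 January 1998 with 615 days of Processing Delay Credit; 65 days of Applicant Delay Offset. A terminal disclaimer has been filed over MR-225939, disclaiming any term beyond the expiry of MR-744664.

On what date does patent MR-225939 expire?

July 24, 2024

Natural term of MR-225939:
  Base: filing + 25 years → 21 January 2023.
  Processing Delay Credit: +615 days → 27 September 2024.
  Applicant Delay Offset: −65 days → 24 July 2024.
Expiry of referenced patent MR-744664:
  Base: filing + 25 years → 14 June 2022.
  Product Clearance Extension: 1108 days (within the 1603-day cap) → +1108 days → 26 June 2025.
  Processing Delay Credit: +312 days → 4 May 2026.
  Applicant Delay Offset: −108 days → 16 January 2026.
Terminal disclaimer: MR-225939 expires on the earlier of 24 July 2024 and 16 January 2026.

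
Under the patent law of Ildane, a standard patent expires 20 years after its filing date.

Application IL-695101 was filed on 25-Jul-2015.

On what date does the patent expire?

Filing date + 20 years → 25 July 2035.

2035-07-25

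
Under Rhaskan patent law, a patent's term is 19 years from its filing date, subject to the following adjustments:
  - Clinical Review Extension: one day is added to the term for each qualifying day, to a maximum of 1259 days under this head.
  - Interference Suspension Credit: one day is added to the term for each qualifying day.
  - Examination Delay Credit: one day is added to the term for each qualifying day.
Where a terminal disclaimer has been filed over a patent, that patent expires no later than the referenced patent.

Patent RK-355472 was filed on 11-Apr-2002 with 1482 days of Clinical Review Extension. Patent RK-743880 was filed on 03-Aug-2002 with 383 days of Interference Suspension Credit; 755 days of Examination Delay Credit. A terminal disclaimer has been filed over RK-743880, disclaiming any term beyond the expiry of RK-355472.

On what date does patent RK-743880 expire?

Natural term of RK-743880:
  Base: filing + 19 years → 3 August 2021.
  Interference Suspension Credit: +383 days → 21 August 2022.
  Examination Delay Credit: +755 days → 14 September 2024.
Expiry of referenced patent RK-355472:
  Base: filing + 19 years → 11 April 2021.
  Clinical Review Extension: 1482 days claimed exceeds the 1259-day cap, so +1259 days → 21 September 2024.
Terminal disclaimer: RK-743880 expires on the earlier of 14 September 2024 and 21 September 2024.

September 14, 2024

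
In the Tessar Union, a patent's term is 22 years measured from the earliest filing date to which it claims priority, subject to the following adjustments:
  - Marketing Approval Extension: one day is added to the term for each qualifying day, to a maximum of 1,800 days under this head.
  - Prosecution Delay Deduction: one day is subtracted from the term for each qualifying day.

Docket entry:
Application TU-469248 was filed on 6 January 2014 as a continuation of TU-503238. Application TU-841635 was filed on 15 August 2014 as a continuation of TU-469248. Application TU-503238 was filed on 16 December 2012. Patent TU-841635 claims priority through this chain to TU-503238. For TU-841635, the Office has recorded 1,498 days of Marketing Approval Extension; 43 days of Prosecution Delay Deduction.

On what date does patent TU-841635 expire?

December 10, 2038

Earliest priority filing: 16 December 2012.
Base term: 16 December 2012 + 22 years → 16 December 2034.
Marketing Approval Extension: 1498 days (within the 1800-day cap) → +1498 days → 22 January 2039.
Prosecution Delay Deduction: −43 days → 10 December 2038.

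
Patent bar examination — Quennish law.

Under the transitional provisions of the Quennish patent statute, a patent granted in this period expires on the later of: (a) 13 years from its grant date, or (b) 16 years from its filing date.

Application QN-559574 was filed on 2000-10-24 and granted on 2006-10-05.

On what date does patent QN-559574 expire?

(a) grant + 13 years → 5 October 2019.
(b) filing + 16 years → 24 October 2016.
Later of the two: 5 October 2019.

2019-10-05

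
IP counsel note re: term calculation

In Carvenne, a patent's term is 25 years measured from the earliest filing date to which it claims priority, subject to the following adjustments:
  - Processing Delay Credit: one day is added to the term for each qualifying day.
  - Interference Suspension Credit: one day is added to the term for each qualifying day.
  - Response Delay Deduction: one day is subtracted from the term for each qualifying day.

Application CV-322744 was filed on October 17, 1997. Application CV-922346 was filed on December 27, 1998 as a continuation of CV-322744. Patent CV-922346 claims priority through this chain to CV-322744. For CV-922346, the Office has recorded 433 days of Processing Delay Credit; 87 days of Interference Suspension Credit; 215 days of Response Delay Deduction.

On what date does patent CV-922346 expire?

Earliest priority filing: 17 October 1997.
Base term: 17 October 1997 + 25 years → 17 October 2022.
Processing Delay Credit: +433 days → 24 December 2023.
Interference Suspension Credit: +87 days → 20 March 2024.
Response Delay Deduction: −215 days → 18 August 2023.

August 18, 2023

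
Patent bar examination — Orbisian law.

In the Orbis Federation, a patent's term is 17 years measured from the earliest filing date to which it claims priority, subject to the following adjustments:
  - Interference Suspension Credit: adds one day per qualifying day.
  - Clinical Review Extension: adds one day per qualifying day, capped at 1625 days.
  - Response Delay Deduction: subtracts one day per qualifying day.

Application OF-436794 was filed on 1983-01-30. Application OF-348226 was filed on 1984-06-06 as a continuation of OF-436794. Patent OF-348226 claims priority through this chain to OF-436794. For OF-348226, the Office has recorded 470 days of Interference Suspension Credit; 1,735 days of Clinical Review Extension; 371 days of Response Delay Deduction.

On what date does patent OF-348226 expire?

Earliest priority filing: 30 January 1983.
Base term: 30 January 1983 + 17 years → 30 January 2000.
Interference Suspension Credit: +470 days → 14 May 2001.
Clinical Review Extension: 1735 days claimed exceeds the 1625-day cap, so +1625 days → 25 October 2005.
Response Delay Deduction: −371 days → 19 October 2004.

October 19, 2004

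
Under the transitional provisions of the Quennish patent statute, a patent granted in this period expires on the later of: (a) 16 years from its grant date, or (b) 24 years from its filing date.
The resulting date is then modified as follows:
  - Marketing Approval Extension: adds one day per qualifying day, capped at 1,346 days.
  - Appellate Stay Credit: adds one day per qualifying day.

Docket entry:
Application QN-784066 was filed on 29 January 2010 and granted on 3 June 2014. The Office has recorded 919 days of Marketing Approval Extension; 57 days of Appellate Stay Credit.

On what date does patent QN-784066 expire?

October 1, 2036

(a) grant + 16 years → 3 June 2030.
(b) filing + 24 years → 29 January 2034.
Later of the two: 29 January 2034.
Marketing Approval Extension: 919 days (within the 1346-day cap) → +919 days → 5 August 2036.
Appellate Stay Credit: +57 days → 1 October 2036.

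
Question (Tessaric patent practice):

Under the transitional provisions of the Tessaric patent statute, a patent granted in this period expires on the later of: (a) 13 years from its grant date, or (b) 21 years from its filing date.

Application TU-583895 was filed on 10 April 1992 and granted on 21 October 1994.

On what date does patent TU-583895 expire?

April 10, 2013

(a) grant + 13 years → 21 October 2007.
(b) filing + 21 years → 10 April 2013.
Later of the two: 10 April 2013.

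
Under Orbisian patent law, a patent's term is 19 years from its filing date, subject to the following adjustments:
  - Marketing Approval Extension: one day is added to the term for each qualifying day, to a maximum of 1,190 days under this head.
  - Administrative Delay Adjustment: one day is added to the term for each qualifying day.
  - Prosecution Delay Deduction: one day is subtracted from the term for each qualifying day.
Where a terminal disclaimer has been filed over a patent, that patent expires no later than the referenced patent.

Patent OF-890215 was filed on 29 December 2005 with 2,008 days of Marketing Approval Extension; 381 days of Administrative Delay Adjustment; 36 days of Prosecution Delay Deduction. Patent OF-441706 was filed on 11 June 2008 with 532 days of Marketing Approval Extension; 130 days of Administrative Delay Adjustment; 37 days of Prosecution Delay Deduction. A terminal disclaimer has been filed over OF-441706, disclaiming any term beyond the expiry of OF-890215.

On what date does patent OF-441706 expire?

2029-02-25

Natural term of OF-441706:
  Base: filing + 19 years → 11 June 2027.
  Marketing Approval Extension: 532 days (within the 1190-day cap) → +532 days → 24 November 2028.
  Administrative Delay Adjustment: +130 days → 3 April 2029.
  Prosecution Delay Deduction: −37 days → 25 February 2029.
Expiry of referenced patent OF-890215:
  Base: filing + 19 years → 29 December 2024.
  Marketing Approval Extension: 2008 days claimed exceeds the 1190-day cap, so +1190 days → 2 April 2028.
  Administrative Delay Adjustment: +381 days → 18 April 2029.
  Prosecution Delay Deduction: −36 days → 13 March 2029.
Terminal disclaimer: OF-441706 expires on the earlier of 25 February 2029 and 13 March 2029.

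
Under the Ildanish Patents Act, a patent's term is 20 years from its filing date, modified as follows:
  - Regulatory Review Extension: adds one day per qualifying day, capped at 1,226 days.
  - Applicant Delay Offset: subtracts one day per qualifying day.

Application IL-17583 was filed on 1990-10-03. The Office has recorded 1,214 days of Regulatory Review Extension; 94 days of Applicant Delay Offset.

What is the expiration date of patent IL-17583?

October 27, 2013

Base term: filing date + 20 years → 3 October 2010.
Regulatory Review Extension: 1214 days (within the 1226-day cap) → +1214 days → 29 January 2014.
Applicant Delay Offset: −94 days → 27 October 2013.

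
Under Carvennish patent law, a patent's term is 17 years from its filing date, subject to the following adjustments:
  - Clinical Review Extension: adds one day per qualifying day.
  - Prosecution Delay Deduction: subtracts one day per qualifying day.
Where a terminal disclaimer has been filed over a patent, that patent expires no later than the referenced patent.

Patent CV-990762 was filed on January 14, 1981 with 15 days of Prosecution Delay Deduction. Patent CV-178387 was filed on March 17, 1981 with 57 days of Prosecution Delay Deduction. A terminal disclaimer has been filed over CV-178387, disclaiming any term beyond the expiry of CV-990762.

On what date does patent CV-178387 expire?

1997-12-30

Natural term of CV-178387:
  Base: filing + 17 years → 17 March 1998.
  Prosecution Delay Deduction: −57 days → 19 January 1998.
Expiry of referenced patent CV-990762:
  Base: filing + 17 years → 14 January 1998.
  Prosecution Delay Deduction: −15 days → 30 December 1997.
Terminal disclaimer: CV-178387 expires on the earlier of 19 January 1998 and 30 December 1997.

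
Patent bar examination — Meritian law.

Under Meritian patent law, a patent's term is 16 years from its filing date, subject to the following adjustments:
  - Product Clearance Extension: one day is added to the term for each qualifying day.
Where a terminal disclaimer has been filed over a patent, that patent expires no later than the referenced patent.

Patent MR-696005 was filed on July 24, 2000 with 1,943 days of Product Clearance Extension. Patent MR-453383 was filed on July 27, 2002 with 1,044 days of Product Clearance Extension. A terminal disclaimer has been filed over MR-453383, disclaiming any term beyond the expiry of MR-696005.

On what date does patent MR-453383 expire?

Natural term of MR-453383:
  Base: filing + 16 years → 27 July 2018.
  Product Clearance Extension: +1044 days → 5 June 2021.
Expiry of referenced patent MR-696005:
  Base: filing + 16 years → 24 July 2016.
  Product Clearance Extension: +1943 days → 18 November 2021.
Terminal disclaimer: MR-453383 expires on the earlier of 5 June 2021 and 18 November 2021.

2021-06-05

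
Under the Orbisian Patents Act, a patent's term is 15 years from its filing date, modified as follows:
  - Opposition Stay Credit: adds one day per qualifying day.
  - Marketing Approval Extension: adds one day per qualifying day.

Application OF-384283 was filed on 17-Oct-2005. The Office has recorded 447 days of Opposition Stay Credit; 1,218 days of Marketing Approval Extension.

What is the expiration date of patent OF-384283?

2025-05-09

Base term: filing date + 15 years → 17 October 2020.
Opposition Stay Credit: +447 days → 7 January 2022.
Marketing Approval Extension: +1218 days → 9 May 2025.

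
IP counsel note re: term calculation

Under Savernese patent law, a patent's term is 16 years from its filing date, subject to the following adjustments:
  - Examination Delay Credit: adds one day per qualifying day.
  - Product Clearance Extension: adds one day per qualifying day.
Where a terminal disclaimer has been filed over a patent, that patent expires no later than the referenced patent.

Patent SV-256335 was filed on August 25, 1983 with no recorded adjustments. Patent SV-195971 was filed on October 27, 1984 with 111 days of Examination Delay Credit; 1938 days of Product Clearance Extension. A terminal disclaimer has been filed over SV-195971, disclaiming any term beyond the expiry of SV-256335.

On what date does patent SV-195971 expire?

1999-08-25

Natural term of SV-195971:
  Base: filing + 16 years → 27 October 2000.
  Examination Delay Credit: +111 days → 15 February 2001.
  Product Clearance Extension: +1938 days → 7 June 2006.
Expiry of referenced patent SV-256335:
  Base: filing + 16 years → 25 August 1999.
Terminal disclaimer: SV-195971 expires on the earlier of 7 June 2006 and 25 August 1999.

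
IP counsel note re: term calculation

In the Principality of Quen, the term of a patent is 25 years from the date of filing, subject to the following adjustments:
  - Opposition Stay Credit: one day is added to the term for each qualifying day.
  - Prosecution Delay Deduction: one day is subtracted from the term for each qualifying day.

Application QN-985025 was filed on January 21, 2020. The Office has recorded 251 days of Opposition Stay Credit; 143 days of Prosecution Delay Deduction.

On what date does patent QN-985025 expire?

Base term: filing date + 25 years → 21 January 2045.
Opposition Stay Credit: +251 days → 29 September 2045.
Prosecution Delay Deduction: −143 days → 9 May 2045.

2045-05-09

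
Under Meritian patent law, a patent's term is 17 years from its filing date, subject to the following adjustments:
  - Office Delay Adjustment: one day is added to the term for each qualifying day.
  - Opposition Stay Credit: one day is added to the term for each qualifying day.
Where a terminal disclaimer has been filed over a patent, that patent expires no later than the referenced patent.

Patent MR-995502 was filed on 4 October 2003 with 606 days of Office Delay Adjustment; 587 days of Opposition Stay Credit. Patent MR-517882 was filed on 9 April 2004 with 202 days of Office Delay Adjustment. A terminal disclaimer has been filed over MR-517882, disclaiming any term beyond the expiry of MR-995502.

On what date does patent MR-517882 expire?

2021-10-28

Natural term of MR-517882:
  Base: filing + 17 years → 9 April 2021.
  Office Delay Adjustment: +202 days → 28 October 2021.
Expiry of referenced patent MR-995502:
  Base: filing + 17 years → 4 October 2020.
  Office Delay Adjustment: +606 days → 2 June 2022.
  Opposition Stay Credit: +587 days → 10 January 2024.
Terminal disclaimer: MR-517882 expires on the earlier of 28 October 2021 and 10 January 2024.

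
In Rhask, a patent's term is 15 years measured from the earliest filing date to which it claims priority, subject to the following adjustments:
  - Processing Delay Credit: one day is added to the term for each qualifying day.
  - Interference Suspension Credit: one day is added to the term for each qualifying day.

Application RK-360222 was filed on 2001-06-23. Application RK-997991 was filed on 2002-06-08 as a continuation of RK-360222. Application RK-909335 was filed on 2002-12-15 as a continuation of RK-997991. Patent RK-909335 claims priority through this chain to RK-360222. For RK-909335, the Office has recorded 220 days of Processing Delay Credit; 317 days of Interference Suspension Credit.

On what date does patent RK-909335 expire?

Earliest priority filing: 23 June 2001.
Base term: 23 June 2001 + 15 years → 23 June 2016.
Processing Delay Credit: +220 days → 29 January 2017.
Interference Suspension Credit: +317 days → 12 December 2017.

2017-12-12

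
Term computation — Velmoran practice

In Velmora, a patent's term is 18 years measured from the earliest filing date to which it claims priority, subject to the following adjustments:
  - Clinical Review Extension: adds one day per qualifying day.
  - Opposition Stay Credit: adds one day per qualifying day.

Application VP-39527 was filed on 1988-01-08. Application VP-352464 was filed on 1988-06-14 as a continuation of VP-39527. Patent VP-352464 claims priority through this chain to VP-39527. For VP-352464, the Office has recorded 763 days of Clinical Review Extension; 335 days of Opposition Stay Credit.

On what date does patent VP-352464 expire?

2009-01-10

Earliest priority filing: 8 January 1988.
Base term: 8 January 1988 + 18 years → 8 January 2006.
Clinical Review Extension: +763 days → 10 February 2008.
Opposition Stay Credit: +335 days → 10 January 2009.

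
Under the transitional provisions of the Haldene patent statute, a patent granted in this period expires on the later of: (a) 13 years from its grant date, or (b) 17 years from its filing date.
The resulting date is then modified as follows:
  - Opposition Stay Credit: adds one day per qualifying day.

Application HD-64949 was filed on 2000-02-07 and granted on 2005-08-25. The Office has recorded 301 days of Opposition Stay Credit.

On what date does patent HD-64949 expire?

2019-06-22

(a) grant + 13 years → 25 August 2018.
(b) filing + 17 years → 7 February 2017.
Later of the two: 25 August 2018.
Opposition Stay Credit: +301 days → 22 June 2019.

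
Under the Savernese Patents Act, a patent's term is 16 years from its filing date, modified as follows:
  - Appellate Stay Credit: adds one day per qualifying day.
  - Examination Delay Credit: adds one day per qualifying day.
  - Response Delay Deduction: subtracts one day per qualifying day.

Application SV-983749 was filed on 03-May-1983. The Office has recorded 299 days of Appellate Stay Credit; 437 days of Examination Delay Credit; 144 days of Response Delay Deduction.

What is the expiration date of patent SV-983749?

Base term: filing date + 16 years → 3 May 1999.
Appellate Stay Credit: +299 days → 26 February 2000.
Examination Delay Credit: +437 days → 8 May 2001.
Response Delay Deduction: −144 days → 15 December 2000.

December 15, 2000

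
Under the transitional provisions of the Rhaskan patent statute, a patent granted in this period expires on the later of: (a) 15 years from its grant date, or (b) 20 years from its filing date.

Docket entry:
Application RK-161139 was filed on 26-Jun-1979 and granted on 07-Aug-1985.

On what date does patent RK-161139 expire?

2000-08-07

(a) grant + 15 years → 7 August 2000.
(b) filing + 20 years → 26 June 1999.
Later of the two: 7 August 2000.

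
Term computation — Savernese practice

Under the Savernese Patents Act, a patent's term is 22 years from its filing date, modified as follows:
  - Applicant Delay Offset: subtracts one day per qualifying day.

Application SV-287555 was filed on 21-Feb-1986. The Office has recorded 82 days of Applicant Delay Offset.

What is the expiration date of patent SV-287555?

2007-12-01

Base term: filing date + 22 years → 21 February 2008.
Applicant Delay Offset: −82 days → 1 December 2007.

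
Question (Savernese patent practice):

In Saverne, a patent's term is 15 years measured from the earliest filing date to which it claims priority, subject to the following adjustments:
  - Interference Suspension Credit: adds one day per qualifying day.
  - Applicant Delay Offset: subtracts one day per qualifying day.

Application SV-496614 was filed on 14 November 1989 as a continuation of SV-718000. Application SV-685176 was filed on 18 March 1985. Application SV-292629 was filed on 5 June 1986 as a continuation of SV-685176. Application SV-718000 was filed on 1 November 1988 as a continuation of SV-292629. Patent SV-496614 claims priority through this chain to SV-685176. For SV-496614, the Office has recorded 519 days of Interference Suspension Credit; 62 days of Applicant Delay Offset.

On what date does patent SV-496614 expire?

2001-06-18

Earliest priority filing: 18 March 1985.
Base term: 18 March 1985 + 15 years → 18 March 2000.
Interference Suspension Credit: +519 days → 19 August 2001.
Applicant Delay Offset: −62 days → 18 June 2001.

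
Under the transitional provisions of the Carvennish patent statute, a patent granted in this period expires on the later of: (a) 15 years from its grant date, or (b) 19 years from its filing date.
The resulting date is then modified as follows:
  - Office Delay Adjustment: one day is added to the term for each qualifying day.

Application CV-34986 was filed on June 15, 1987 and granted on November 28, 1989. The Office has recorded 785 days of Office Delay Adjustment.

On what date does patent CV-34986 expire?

(a) grant + 15 years → 28 November 2004.
(b) filing + 19 years → 15 June 2006.
Later of the two: 15 June 2006.
Office Delay Adjustment: +785 days → 8 August 2008.

August 8, 2008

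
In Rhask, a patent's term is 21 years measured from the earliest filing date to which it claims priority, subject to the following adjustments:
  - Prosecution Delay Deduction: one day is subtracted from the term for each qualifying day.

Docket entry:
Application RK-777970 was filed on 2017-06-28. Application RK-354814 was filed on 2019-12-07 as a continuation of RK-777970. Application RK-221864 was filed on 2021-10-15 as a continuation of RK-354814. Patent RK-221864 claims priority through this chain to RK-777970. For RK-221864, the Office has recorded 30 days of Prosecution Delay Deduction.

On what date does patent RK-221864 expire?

May 29, 2038

Earliest priority filing: 28 June 2017.
Base term: 28 June 2017 + 21 years → 28 June 2038.
Prosecution Delay Deduction: −30 days → 29 May 2038.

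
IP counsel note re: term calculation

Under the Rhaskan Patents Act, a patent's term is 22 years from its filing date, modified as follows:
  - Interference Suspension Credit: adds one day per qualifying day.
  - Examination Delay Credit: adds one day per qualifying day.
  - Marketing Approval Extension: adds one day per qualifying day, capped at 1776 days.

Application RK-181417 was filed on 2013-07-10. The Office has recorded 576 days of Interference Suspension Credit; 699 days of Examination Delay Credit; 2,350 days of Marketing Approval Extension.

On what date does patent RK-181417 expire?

Base term: filing date + 22 years → 10 July 2035.
Interference Suspension Credit: +576 days → 5 February 2037.
Examination Delay Credit: +699 days → 5 January 2039.
Marketing Approval Extension: 2350 days claimed exceeds the 1776-day cap, so +1776 days → 16 November 2043.

November 16, 2043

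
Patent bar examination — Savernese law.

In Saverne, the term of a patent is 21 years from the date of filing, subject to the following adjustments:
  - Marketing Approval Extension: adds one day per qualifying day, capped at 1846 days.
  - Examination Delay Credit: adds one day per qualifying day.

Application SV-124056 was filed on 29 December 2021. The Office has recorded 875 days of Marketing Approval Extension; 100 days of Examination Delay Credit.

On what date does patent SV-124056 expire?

2045-08-30

Base term: filing date + 21 years → 29 December 2042.
Marketing Approval Extension: 875 days (within the 1846-day cap) → +875 days → 22 May 2045.
Examination Delay Credit: +100 days → 30 August 2045.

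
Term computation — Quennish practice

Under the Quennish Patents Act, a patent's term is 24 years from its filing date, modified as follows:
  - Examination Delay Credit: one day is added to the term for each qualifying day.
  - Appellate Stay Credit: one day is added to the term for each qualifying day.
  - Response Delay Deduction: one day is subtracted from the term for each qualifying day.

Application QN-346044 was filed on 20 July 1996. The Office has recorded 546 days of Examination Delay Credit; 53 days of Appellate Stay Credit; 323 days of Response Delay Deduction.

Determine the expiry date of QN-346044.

2021-04-22

Base term: filing date + 24 years → 20 July 2020.
Examination Delay Credit: +546 days → 17 January 2022.
Appellate Stay Credit: +53 days → 11 March 2022.
Response Delay Deduction: −323 days → 22 April 2021.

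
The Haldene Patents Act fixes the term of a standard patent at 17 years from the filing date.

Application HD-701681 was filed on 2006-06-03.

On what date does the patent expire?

June 3, 2023

Filing date + 17 years → 3 June 2023.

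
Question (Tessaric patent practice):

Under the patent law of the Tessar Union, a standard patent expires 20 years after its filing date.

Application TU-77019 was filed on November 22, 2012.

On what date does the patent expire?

November 22, 2032

Filing date + 20 years → 22 November 2032.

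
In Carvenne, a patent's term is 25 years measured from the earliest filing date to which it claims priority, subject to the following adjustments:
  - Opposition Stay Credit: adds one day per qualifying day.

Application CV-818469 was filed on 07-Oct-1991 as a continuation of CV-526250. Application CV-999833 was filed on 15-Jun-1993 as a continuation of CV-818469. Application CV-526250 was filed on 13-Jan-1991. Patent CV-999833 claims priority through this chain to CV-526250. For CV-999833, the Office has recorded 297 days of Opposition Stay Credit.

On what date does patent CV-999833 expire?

Earliest priority filing: 13 January 1991.
Base term: 13 January 1991 + 25 years → 13 January 2016.
Opposition Stay Credit: +297 days → 5 November 2016.

November 5, 2016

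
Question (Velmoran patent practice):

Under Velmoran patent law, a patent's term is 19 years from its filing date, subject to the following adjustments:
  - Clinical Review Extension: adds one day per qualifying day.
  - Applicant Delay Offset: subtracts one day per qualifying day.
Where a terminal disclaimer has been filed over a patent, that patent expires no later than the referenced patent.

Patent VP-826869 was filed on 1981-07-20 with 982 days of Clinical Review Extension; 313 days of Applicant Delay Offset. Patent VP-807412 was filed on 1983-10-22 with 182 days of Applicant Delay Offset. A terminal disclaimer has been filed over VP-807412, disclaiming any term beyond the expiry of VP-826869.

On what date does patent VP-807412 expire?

April 23, 2002

Natural term of VP-807412:
  Base: filing + 19 years → 22 October 2002.
  Applicant Delay Offset: −182 days → 23 April 2002.
Expiry of referenced patent VP-826869:
  Base: filing + 19 years → 20 July 2000.
  Clinical Review Extension: +982 days → 29 March 2003.
  Applicant Delay Offset: −313 days → 20 May 2002.
Terminal disclaimer: VP-807412 expires on the earlier of 23 April 2002 and 20 May 2002.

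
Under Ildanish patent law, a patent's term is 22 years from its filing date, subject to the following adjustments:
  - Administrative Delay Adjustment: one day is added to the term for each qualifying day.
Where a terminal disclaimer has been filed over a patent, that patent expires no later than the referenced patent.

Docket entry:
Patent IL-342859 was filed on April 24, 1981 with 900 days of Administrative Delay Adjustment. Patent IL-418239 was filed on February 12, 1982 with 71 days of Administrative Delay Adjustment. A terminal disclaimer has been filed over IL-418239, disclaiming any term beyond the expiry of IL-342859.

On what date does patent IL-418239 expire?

2004-04-23

Natural term of IL-418239:
  Base: filing + 22 years → 12 February 2004.
  Administrative Delay Adjustment: +71 days → 23 April 2004.
Expiry of referenced patent IL-342859:
  Base: filing + 22 years → 24 April 2003.
  Administrative Delay Adjustment: +900 days → 10 October 2005.
Terminal disclaimer: IL-418239 expires on the earlier of 23 April 2004 and 10 October 2005.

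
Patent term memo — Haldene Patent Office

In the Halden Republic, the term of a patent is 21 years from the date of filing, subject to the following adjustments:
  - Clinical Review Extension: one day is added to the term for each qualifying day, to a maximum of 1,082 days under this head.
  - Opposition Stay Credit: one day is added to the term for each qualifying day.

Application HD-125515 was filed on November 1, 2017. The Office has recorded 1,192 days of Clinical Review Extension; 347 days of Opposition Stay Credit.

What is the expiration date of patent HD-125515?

Base term: filing date + 21 years → 1 November 2038.
Clinical Review Extension: 1192 days claimed exceeds the 1082-day cap, so +1082 days → 18 October 2041.
Opposition Stay Credit: +347 days → 30 September 2042.

2042-09-30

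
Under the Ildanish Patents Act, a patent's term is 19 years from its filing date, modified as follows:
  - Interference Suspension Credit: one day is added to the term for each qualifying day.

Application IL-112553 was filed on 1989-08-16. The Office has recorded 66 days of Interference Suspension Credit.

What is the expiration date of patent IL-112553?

2008-10-21

Base term: filing date + 19 years → 16 August 2008.
Interference Suspension Credit: +66 days → 21 October 2008.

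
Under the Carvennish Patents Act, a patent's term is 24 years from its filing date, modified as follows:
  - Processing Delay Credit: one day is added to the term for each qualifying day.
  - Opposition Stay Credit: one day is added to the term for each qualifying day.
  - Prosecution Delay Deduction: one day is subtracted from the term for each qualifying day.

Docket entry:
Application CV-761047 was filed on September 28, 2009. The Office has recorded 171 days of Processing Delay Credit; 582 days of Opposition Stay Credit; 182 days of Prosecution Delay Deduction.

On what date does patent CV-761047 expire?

Base term: filing date + 24 years → 28 September 2033.
Processing Delay Credit: +171 days → 18 March 2034.
Opposition Stay Credit: +582 days → 21 October 2035.
Prosecution Delay Deduction: −182 days → 22 April 2035.

April 22, 2035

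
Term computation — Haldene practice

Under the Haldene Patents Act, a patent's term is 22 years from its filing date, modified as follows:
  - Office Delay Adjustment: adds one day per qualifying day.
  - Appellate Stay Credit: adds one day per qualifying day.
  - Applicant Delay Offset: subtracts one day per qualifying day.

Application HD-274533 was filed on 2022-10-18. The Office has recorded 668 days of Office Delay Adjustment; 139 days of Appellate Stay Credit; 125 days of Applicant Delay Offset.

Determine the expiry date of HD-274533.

2046-08-31

Base term: filing date + 22 years → 18 October 2044.
Office Delay Adjustment: +668 days → 17 August 2046.
Appellate Stay Credit: +139 days → 3 January 2047.
Applicant Delay Offset: −125 days → 31 August 2046.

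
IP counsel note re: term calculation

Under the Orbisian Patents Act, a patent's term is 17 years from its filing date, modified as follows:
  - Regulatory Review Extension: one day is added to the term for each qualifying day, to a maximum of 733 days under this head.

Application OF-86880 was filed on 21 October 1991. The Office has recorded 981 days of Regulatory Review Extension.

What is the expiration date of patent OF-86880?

Base term: filing date + 17 years → 21 October 2008.
Regulatory Review Extension: 981 days claimed exceeds the 733-day cap, so +733 days → 24 October 2010.

2010-10-24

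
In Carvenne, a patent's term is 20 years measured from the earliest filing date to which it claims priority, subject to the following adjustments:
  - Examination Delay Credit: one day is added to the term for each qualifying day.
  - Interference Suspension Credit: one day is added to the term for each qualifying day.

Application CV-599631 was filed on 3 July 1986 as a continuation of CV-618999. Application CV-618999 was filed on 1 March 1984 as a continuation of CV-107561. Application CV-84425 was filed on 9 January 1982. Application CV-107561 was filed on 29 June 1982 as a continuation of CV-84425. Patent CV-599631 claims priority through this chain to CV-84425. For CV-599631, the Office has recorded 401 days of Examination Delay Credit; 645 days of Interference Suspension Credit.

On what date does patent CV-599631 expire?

Earliest priority filing: 9 January 1982.
Base term: 9 January 1982 + 20 years → 9 January 2002.
Examination Delay Credit: +401 days → 14 February 2003.
Interference Suspension Credit: +645 days → 20 November 2004.

November 20, 2004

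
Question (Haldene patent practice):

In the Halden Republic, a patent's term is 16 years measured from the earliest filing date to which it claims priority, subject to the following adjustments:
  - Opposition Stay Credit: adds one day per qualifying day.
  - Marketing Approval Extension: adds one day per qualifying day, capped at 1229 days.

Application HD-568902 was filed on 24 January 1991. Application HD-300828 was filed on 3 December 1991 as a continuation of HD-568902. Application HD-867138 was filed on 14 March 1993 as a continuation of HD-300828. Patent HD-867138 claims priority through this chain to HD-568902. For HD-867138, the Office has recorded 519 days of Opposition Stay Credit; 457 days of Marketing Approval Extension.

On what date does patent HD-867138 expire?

September 26, 2009

Earliest priority filing: 24 January 1991.
Base term: 24 January 1991 + 16 years → 24 January 2007.
Opposition Stay Credit: +519 days → 26 June 2008.
Marketing Approval Extension: 457 days (within the 1229-day cap) → +457 days → 26 September 2009.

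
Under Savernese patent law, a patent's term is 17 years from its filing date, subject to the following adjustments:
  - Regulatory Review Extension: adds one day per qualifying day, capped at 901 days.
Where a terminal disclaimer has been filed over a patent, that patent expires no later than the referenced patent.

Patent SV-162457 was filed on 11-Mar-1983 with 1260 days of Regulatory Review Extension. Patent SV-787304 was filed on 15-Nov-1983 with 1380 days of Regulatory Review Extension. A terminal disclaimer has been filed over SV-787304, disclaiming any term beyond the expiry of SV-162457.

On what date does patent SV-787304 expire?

2002-08-29

Natural term of SV-787304:
  Base: filing + 17 years → 15 November 2000.
  Regulatory Review Extension: 1380 days claimed exceeds the 901-day cap, so +901 days → 5 May 2003.
Expiry of referenced patent SV-162457:
  Base: filing + 17 years → 11 March 2000.
  Regulatory Review Extension: 1260 days claimed exceeds the 901-day cap, so +901 days → 29 August 2002.
Terminal disclaimer: SV-787304 expires on the earlier of 5 May 2003 and 29 August 2002.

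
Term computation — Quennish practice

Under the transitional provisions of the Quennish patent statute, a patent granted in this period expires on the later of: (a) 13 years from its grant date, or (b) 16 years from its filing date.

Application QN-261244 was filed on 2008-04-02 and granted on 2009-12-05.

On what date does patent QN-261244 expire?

April 2, 2024

(a) grant + 13 years → 5 December 2022.
(b) filing + 16 years → 2 April 2024.
Later of the two: 2 April 2024.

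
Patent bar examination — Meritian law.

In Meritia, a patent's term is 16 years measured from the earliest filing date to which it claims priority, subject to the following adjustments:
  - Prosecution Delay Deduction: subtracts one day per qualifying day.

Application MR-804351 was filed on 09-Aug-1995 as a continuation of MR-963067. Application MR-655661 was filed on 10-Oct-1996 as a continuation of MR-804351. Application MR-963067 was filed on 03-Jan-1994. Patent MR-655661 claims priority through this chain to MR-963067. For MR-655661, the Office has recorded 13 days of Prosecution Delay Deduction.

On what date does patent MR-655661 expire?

2009-12-21

Earliest priority filing: 3 January 1994.
Base term: 3 January 1994 + 16 years → 3 January 2010.
Prosecution Delay Deduction: −13 days → 21 December 2009.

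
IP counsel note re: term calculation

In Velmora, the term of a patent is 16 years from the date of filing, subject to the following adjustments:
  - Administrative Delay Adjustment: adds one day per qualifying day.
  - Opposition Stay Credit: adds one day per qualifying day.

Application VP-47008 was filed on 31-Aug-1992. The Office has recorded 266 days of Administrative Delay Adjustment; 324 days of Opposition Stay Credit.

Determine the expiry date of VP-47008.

April 13, 2010

Base term: filing date + 16 years → 31 August 2008.
Administrative Delay Adjustment: +266 days → 24 May 2009.
Opposition Stay Credit: +324 days → 13 April 2010.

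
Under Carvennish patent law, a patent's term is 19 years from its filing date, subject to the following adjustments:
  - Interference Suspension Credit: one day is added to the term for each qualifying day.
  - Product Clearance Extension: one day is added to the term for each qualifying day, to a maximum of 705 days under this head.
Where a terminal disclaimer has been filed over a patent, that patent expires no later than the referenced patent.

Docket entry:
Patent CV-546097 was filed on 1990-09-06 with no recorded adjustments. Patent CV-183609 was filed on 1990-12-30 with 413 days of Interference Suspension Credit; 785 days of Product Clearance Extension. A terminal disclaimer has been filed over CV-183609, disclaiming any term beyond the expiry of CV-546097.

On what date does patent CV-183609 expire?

2009-09-06

Natural term of CV-183609:
  Base: filing + 19 years → 30 December 2009.
  Interference Suspension Credit: +413 days → 16 February 2011.
  Product Clearance Extension: 785 days claimed exceeds the 705-day cap, so +705 days → 21 January 2013.
Expiry of referenced patent CV-546097:
  Base: filing + 19 years → 6 September 2009.
Terminal disclaimer: CV-183609 expires on the earlier of 21 January 2013 and 6 September 2009.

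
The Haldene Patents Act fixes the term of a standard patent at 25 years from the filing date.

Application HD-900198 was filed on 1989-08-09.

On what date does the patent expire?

Filing date + 25 years → 9 August 2014.

2014-08-09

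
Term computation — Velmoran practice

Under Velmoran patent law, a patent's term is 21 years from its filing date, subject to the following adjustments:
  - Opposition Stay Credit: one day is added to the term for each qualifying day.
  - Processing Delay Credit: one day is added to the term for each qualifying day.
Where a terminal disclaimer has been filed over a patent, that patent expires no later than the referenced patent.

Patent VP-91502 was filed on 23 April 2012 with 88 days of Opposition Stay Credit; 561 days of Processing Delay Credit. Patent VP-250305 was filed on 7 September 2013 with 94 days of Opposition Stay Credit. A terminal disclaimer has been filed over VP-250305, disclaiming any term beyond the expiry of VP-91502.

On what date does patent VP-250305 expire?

Natural term of VP-250305:
  Base: filing + 21 years → 7 September 2034.
  Opposition Stay Credit: +94 days → 10 December 2034.
Expiry of referenced patent VP-91502:
  Base: filing + 21 years → 23 April 2033.
  Opposition Stay Credit: +88 days → 20 July 2033.
  Processing Delay Credit: +561 days → 1 February 2035.
Terminal disclaimer: VP-250305 expires on the earlier of 10 December 2034 and 1 February 2035.

December 10, 2034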